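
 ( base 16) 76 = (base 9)141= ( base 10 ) 118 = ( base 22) 58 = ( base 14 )86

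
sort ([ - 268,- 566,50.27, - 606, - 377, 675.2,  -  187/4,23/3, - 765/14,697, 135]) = [ - 606 ,-566,-377,  -  268, - 765/14 ,- 187/4 , 23/3,50.27,  135 , 675.2, 697]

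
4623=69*67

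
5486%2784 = 2702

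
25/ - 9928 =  - 1 + 9903/9928 = -  0.00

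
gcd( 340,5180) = 20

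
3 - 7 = -4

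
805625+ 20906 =826531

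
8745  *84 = 734580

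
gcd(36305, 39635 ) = 5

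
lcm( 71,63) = 4473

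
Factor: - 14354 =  - 2^1*7177^1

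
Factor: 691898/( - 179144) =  - 2^(-2 )*7^( - 2 )*757^1 = - 757/196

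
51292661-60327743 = -9035082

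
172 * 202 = 34744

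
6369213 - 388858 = 5980355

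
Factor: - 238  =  - 2^1*7^1*17^1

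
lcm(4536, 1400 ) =113400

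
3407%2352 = 1055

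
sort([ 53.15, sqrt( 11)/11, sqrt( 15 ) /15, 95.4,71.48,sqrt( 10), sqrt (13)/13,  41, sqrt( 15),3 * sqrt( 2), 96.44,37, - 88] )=[ - 88,sqrt( 15)/15, sqrt( 13) /13,sqrt( 11 )/11, sqrt( 10), sqrt( 15 ), 3*sqrt (2 ),37, 41,  53.15, 71.48, 95.4, 96.44]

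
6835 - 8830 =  - 1995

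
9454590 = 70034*135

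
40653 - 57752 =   -  17099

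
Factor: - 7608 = -2^3*3^1*317^1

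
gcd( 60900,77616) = 84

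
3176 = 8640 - 5464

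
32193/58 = 32193/58 = 555.05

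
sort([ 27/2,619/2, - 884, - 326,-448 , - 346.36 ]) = [ - 884, - 448, - 346.36 ,  -  326,27/2,  619/2 ]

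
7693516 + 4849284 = 12542800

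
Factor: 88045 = 5^1*17609^1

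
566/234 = 283/117 = 2.42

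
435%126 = 57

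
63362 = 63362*1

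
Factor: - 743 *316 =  - 234788 = - 2^2*79^1*743^1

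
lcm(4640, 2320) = 4640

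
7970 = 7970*1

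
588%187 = 27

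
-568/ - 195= 568/195 = 2.91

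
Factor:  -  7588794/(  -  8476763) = 2^1* 3^1 *353^1*3583^1*8476763^( - 1 )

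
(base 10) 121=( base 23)56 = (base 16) 79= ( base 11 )100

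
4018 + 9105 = 13123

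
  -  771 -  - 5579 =4808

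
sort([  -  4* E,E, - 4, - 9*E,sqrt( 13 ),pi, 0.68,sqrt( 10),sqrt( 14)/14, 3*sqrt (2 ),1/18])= [ - 9*E, - 4*E, - 4, 1/18,sqrt( 14)/14, 0.68,  E,pi,sqrt( 10 ),sqrt( 13), 3*sqrt (2)] 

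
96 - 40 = 56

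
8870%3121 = 2628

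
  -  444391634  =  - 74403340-369988294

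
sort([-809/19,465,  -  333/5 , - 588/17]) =[ - 333/5 , - 809/19,-588/17,465]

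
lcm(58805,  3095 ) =58805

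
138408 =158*876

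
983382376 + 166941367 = 1150323743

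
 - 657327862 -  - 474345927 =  - 182981935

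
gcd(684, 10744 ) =4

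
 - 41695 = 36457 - 78152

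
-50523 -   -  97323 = 46800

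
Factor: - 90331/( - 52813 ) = 103^1*877^1*52813^ (  -  1 )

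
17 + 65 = 82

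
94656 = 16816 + 77840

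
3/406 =3/406 = 0.01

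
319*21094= 6728986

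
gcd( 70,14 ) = 14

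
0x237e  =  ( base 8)21576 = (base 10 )9086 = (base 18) 1a0e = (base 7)35330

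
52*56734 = 2950168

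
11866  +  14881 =26747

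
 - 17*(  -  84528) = 1436976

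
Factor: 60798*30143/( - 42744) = -2^( - 2)*13^ ( - 1)*43^1*137^(-1)*701^1*10133^1 = -305439019/7124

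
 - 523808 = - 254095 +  - 269713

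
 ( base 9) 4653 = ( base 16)D7A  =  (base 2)110101111010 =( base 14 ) 1386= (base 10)3450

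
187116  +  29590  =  216706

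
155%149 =6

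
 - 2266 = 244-2510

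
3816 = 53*72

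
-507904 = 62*( - 8192)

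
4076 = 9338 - 5262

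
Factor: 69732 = 2^2*3^2*13^1*149^1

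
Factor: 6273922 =2^1 * 3136961^1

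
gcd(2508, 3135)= 627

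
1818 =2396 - 578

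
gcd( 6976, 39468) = 4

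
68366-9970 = 58396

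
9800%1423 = 1262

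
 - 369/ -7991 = 369/7991 = 0.05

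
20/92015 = 4/18403  =  0.00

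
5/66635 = 1/13327 = 0.00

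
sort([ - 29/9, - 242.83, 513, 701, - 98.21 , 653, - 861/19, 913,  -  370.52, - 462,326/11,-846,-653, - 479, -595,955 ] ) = [-846,  -  653, - 595 ,-479, - 462, - 370.52, - 242.83,-98.21, - 861/19, - 29/9, 326/11,513,653, 701, 913, 955 ]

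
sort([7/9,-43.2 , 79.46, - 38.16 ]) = [-43.2,  -  38.16, 7/9, 79.46]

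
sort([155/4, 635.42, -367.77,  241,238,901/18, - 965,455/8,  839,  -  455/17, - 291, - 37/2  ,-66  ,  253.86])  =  [-965,-367.77,  -  291,- 66, - 455/17, - 37/2,155/4,901/18, 455/8,238,241, 253.86,635.42,  839]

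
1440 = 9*160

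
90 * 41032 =3692880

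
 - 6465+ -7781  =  -14246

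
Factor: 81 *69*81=452709 = 3^9*23^1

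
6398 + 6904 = 13302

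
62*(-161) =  - 9982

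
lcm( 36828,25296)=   2504304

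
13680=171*80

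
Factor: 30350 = 2^1*5^2*607^1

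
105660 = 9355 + 96305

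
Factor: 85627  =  85627^1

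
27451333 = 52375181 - 24923848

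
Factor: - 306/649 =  - 2^1*3^2*11^( - 1 )*17^1*59^( - 1) 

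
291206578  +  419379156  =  710585734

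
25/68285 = 5/13657 = 0.00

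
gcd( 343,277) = 1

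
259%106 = 47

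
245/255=49/51 = 0.96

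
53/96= 53/96 = 0.55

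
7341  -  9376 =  - 2035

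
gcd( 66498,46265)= 1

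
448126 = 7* 64018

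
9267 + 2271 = 11538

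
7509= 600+6909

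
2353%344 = 289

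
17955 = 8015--9940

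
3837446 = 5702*673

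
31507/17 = 31507/17 = 1853.35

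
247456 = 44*5624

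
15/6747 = 5/2249 = 0.00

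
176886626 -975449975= - 798563349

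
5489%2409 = 671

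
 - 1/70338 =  - 1+70337/70338 = -0.00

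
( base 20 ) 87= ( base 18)95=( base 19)8F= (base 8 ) 247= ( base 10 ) 167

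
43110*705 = 30392550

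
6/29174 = 3/14587 = 0.00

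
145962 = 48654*3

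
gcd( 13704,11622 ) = 6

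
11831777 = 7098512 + 4733265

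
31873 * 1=31873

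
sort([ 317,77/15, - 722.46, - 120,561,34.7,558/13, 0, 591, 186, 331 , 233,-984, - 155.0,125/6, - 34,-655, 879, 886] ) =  [  -  984,-722.46, -655,-155.0, - 120,-34, 0,  77/15 , 125/6,34.7,558/13, 186,  233,317,331, 561, 591,879, 886 ] 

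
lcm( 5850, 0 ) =0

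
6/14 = 3/7 = 0.43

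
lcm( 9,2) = 18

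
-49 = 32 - 81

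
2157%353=39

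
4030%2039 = 1991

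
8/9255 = 8/9255 = 0.00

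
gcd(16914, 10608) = 6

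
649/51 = 12+37/51  =  12.73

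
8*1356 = 10848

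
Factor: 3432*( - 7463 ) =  - 25613016  =  - 2^3*3^1 * 11^1*13^1*17^1*439^1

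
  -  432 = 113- 545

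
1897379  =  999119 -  - 898260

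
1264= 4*316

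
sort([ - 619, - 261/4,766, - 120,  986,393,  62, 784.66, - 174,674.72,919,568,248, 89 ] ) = [ - 619 , - 174, - 120,-261/4 , 62,89,248,393, 568, 674.72,766,784.66,919,986]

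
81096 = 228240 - 147144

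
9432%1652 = 1172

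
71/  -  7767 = -1 + 7696/7767 = -0.01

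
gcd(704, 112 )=16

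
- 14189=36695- 50884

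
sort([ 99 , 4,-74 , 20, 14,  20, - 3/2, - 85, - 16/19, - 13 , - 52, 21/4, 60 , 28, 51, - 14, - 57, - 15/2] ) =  [ - 85, - 74, - 57, - 52, - 14, - 13, - 15/2, -3/2, - 16/19,  4,  21/4,14  ,  20,20, 28, 51,  60, 99] 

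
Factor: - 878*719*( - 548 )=2^3 *137^1 * 439^1*719^1 = 345942536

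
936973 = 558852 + 378121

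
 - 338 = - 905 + 567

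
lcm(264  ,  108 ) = 2376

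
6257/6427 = 6257/6427 = 0.97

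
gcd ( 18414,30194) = 62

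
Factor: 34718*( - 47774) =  - 1658617732=- 2^2 * 17359^1*23887^1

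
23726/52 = 456 + 7/26 =456.27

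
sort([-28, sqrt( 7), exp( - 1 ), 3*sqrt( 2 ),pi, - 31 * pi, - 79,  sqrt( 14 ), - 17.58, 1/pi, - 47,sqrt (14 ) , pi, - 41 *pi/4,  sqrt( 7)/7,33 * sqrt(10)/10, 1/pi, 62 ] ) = [ - 31 *pi, - 79, - 47,-41*pi/4,-28, - 17.58, 1/pi,1/pi, exp ( - 1 ) , sqrt(7) /7,sqrt(7) , pi,pi,sqrt( 14), sqrt( 14),  3*sqrt( 2) , 33*sqrt(10)/10,62 ] 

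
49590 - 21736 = 27854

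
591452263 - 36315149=555137114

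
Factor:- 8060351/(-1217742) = 2^ ( -1 )*3^( - 1 )* 13^1*19^1*31^( - 1)*6547^( - 1)*32633^1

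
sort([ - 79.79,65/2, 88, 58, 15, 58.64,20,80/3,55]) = [ - 79.79,15,20,80/3 , 65/2,55,58,58.64, 88] 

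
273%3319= 273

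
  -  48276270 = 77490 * ( - 623 ) 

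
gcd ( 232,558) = 2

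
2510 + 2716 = 5226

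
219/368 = 219/368 = 0.60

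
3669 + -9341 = - 5672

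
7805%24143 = 7805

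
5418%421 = 366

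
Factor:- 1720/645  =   - 8/3  =  - 2^3*3^(  -  1 ) 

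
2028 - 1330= 698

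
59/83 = 59/83 = 0.71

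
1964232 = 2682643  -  718411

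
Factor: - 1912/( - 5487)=2^3*3^( - 1)*31^(  -  1)*59^( - 1)*239^1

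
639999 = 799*801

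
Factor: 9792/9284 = 2448/2321  =  2^4*3^2*11^ ( - 1)*17^1* 211^ ( - 1 )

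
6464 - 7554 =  - 1090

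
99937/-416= - 99937/416 = -240.23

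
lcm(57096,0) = 0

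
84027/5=84027/5 =16805.40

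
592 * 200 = 118400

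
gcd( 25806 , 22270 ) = 34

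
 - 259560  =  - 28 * 9270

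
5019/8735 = 5019/8735  =  0.57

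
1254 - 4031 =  -2777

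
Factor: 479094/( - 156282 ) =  - 187/61 = - 11^1 * 17^1*61^( - 1 ) 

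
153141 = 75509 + 77632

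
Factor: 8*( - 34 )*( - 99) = 2^4*3^2*11^1*17^1 = 26928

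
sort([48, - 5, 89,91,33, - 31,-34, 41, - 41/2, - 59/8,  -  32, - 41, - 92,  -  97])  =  [ - 97, - 92,-41, - 34,-32, - 31, - 41/2, - 59/8, - 5, 33,41,  48, 89, 91 ]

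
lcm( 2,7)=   14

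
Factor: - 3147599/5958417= - 3^(-1 )  *  7^1*13^1* 31^( - 1 )*79^ ( - 1) * 811^( - 1) * 34589^1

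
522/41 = 522/41 = 12.73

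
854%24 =14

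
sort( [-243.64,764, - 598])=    [ -598, -243.64,764 ]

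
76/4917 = 76/4917 = 0.02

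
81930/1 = 81930 = 81930.00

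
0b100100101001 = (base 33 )252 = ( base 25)3ik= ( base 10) 2345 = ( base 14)bd7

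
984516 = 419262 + 565254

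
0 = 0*5213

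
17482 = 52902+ - 35420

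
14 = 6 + 8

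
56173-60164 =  - 3991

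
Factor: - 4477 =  -11^2*37^1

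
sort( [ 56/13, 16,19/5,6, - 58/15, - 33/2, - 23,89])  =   [ - 23, - 33/2, - 58/15, 19/5, 56/13,6,16,89 ]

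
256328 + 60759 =317087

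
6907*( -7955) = - 54945185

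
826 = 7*118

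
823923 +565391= 1389314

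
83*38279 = 3177157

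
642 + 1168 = 1810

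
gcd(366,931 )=1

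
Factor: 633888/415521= 2^5*31^1*71^1*137^ ( - 1 )*337^(-1)= 70432/46169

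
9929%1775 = 1054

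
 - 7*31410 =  - 219870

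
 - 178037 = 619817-797854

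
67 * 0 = 0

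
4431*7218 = 31982958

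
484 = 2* 242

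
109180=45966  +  63214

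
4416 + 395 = 4811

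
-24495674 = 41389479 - 65885153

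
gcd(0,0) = 0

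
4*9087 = 36348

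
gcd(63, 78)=3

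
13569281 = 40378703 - 26809422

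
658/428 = 1 +115/214 =1.54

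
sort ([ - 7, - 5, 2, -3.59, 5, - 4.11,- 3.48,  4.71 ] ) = [ - 7, - 5, - 4.11,- 3.59,- 3.48, 2,4.71, 5] 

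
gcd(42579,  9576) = 171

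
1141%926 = 215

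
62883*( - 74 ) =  - 4653342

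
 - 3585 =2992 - 6577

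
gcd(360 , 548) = 4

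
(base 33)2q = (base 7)161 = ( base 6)232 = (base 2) 1011100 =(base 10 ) 92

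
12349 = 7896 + 4453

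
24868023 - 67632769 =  - 42764746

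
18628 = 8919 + 9709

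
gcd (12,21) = 3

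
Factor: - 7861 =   -  7^1*1123^1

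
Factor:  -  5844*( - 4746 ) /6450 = 4622604/1075=2^2*3^1*5^(-2 )* 7^1*43^( - 1 )*113^1*487^1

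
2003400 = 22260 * 90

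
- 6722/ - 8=840+1/4 =840.25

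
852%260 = 72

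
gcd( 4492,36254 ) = 2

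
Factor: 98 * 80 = 7840=2^5*5^1*7^2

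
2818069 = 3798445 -980376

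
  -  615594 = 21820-637414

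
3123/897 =1041/299 =3.48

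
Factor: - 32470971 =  - 3^1 * 13^1*61^1*13649^1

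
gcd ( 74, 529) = 1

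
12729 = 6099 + 6630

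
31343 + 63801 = 95144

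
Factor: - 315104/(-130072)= 2^2*43^1*71^( - 1 ) = 172/71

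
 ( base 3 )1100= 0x24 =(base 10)36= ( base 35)11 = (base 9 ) 40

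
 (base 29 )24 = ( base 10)62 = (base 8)76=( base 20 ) 32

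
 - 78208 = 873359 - 951567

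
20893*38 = 793934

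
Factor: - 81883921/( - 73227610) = 2^( - 1 )*5^ ( - 1)*7^1*29^( - 1) * 617^1 * 18959^1  *  252509^( - 1 ) 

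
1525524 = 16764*91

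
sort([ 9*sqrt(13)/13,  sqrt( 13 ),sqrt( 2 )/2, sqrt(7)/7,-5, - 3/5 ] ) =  [ -5,  -  3/5,sqrt (7 ) /7,sqrt( 2 ) /2 , 9*sqrt(13)/13,sqrt( 13) ]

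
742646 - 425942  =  316704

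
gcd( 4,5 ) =1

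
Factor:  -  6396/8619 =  - 164/221 = - 2^2*13^( - 1)*17^( - 1)*41^1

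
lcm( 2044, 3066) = 6132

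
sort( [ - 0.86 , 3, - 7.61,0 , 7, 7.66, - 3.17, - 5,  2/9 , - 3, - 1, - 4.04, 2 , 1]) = [ - 7.61, - 5, - 4.04, - 3.17, - 3 , - 1, - 0.86,  0,2/9,1, 2,3, 7, 7.66 ]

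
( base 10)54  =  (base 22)2A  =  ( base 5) 204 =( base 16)36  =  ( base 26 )22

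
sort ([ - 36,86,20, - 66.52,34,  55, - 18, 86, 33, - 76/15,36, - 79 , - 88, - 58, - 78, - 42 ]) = [  -  88,-79, - 78, - 66.52,  -  58, - 42, - 36, - 18, - 76/15 , 20,  33, 34, 36, 55,86,86]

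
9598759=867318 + 8731441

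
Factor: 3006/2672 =2^(-3)*3^2 = 9/8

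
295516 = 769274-473758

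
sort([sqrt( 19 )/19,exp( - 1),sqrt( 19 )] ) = [sqrt( 19) /19 , exp (-1), sqrt(19 )] 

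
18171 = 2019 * 9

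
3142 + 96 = 3238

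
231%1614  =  231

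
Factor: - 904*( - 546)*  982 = 2^5 *3^1*7^1*13^1 * 113^1*491^1  =  484699488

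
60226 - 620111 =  - 559885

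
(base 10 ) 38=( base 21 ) 1h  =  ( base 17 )24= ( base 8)46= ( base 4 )212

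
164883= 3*54961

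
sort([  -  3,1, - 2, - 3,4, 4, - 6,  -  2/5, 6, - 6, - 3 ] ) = [ - 6,-6,-3 , - 3, - 3, -2, - 2/5,1, 4, 4,6]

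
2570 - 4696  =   - 2126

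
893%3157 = 893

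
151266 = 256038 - 104772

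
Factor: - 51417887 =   -  107^1*480541^1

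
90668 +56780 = 147448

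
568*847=481096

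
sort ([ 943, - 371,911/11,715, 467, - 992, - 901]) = [-992, - 901, - 371,911/11,  467, 715, 943 ]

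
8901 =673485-664584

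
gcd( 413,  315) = 7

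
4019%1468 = 1083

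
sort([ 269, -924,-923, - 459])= [ - 924, - 923,- 459,269 ]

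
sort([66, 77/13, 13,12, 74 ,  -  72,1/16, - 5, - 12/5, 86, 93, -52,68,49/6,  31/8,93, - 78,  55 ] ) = [ - 78, - 72, - 52,-5, - 12/5,1/16,31/8,77/13,49/6,12,13, 55,66,68,74,86,93 , 93] 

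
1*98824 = 98824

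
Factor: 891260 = 2^2*5^1*44563^1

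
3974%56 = 54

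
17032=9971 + 7061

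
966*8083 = 7808178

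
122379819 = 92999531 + 29380288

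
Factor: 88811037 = 3^2*7^1 * 317^1*4447^1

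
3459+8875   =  12334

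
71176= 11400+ 59776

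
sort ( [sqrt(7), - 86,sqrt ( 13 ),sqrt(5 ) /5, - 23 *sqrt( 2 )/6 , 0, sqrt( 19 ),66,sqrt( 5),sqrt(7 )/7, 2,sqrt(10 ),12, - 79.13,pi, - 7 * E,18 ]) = [ - 86,-79.13, - 7*E, - 23 * sqrt( 2) /6,0, sqrt( 7)/7, sqrt( 5)/5,2,sqrt( 5 ), sqrt( 7 ),pi , sqrt( 10),  sqrt (13),sqrt(19 ),  12, 18 , 66 ]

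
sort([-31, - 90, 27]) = [-90, - 31,27]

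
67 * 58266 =3903822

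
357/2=357/2 = 178.50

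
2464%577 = 156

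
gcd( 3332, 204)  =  68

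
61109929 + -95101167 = - 33991238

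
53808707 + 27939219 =81747926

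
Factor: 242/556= 2^( - 1)*11^2*139^( - 1) = 121/278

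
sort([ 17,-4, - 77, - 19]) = [ - 77,-19, - 4, 17 ] 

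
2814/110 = 25 + 32/55  =  25.58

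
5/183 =5/183 = 0.03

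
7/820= 7/820 = 0.01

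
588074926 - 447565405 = 140509521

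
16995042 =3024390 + 13970652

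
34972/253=138 + 58/253 = 138.23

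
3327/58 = 3327/58 = 57.36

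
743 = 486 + 257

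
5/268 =5/268 = 0.02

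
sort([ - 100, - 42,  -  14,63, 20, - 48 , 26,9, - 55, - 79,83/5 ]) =[ - 100, -79, - 55,-48, - 42, - 14,9,83/5 , 20 , 26,63]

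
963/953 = 963/953 =1.01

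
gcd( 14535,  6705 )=45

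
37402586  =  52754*709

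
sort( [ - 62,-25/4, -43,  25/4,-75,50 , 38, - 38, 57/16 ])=[-75,-62,-43, - 38, - 25/4, 57/16,25/4,38, 50 ]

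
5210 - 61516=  - 56306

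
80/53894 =40/26947 = 0.00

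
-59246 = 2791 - 62037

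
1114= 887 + 227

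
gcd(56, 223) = 1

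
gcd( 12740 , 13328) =196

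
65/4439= 65/4439 = 0.01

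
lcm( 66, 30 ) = 330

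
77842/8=38921/4 = 9730.25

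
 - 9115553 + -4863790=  - 13979343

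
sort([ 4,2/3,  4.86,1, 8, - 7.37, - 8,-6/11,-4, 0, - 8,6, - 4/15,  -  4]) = [ - 8, -8 , - 7.37,  -  4, - 4,  -  6/11, - 4/15,  0, 2/3 , 1, 4, 4.86, 6, 8 ]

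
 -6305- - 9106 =2801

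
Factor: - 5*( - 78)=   390 =2^1 * 3^1*5^1*13^1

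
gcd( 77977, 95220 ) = 1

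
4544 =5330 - 786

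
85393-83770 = 1623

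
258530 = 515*502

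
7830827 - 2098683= 5732144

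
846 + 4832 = 5678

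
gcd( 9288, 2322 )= 2322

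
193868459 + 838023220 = 1031891679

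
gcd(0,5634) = 5634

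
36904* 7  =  258328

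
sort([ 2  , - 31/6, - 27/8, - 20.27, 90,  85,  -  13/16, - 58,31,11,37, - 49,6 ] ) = [ - 58, - 49, - 20.27, - 31/6,  -  27/8,-13/16, 2, 6,11,31,37, 85,90] 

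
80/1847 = 80/1847 = 0.04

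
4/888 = 1/222= 0.00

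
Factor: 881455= 5^1*29^1*6079^1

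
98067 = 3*32689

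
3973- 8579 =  - 4606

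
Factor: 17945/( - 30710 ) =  - 2^ ( - 1 )*83^( - 1 ) *97^1 = - 97/166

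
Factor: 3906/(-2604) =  - 2^( - 1) * 3^1= - 3/2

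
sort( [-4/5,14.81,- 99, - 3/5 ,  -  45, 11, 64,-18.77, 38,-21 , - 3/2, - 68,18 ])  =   [ - 99, - 68, - 45,-21, -18.77, - 3/2, - 4/5, - 3/5 , 11 , 14.81, 18, 38, 64]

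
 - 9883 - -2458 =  - 7425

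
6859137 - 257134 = 6602003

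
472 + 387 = 859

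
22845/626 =36 + 309/626=   36.49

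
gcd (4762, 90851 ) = 1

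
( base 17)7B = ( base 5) 1010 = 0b10000010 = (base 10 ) 130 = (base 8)202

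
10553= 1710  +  8843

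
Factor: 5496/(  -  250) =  - 2^2*3^1*5^( - 3)*229^1 = -2748/125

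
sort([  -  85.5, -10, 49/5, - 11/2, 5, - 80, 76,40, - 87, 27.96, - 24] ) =[ - 87 , -85.5,-80, - 24, - 10,-11/2,5,49/5, 27.96, 40, 76]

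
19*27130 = 515470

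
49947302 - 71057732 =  - 21110430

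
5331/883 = 5331/883 =6.04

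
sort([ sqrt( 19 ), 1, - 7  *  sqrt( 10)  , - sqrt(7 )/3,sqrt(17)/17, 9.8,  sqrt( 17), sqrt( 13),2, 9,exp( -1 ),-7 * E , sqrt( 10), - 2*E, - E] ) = [-7*sqrt(10), - 7*E,-2 * E, - E, - sqrt( 7) /3  ,  sqrt( 17 ) /17,  exp( - 1),1,2 , sqrt (10),sqrt( 13 ),sqrt( 17) , sqrt( 19),9,9.8] 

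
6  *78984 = 473904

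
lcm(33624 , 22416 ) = 67248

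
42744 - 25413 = 17331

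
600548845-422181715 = 178367130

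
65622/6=10937= 10937.00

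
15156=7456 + 7700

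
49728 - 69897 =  - 20169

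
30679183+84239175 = 114918358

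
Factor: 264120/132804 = 710/357 = 2^1*3^ ( -1)*5^1 * 7^( - 1)*17^ ( - 1 )*71^1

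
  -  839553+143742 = - 695811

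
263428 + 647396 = 910824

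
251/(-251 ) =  - 1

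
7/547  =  7/547  =  0.01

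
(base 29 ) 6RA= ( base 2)1011011001111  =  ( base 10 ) 5839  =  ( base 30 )6EJ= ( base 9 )8007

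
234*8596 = 2011464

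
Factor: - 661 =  - 661^1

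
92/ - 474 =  - 46/237  =  - 0.19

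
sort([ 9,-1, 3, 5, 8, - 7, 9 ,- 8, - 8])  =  [- 8, - 8, - 7, - 1, 3,  5,8,  9,9] 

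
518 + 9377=9895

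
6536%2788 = 960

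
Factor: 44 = 2^2*11^1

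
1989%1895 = 94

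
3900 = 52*75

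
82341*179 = 14739039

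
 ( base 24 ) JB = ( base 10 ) 467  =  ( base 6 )2055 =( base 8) 723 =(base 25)IH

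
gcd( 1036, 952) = 28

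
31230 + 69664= 100894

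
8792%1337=770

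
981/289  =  3 + 114/289=3.39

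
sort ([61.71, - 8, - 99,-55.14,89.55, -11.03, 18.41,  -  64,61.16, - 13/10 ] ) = [- 99, - 64, - 55.14, - 11.03, - 8, - 13/10,  18.41 , 61.16,61.71, 89.55 ]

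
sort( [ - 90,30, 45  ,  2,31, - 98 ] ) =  [- 98, - 90, 2 , 30, 31, 45 ]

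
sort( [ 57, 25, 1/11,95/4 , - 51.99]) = [ - 51.99,  1/11, 95/4,25, 57]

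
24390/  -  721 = -34+124/721=- 33.83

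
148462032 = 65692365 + 82769667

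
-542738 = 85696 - 628434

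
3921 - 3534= 387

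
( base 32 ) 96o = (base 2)10010011011000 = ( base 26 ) dok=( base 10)9432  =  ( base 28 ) c0o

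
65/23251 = 65/23251 = 0.00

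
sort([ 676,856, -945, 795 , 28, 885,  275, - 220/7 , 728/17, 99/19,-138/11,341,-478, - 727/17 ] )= [-945,- 478, -727/17, - 220/7, - 138/11,99/19,28,728/17,  275,341,676,795,856, 885 ] 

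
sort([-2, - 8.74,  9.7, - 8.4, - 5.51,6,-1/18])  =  [ - 8.74, - 8.4, - 5.51, - 2,  -  1/18, 6, 9.7 ]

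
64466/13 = 4958 + 12/13 = 4958.92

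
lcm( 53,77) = 4081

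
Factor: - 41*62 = -2^1 * 31^1*41^1  =  -2542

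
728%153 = 116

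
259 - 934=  - 675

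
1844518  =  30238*61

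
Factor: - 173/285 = -3^ ( - 1)*5^(-1)*19^(-1)*173^1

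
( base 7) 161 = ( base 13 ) 71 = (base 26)3e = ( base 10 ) 92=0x5C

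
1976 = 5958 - 3982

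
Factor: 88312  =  2^3*7^1*19^1*83^1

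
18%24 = 18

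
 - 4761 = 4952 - 9713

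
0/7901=0 = 0.00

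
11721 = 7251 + 4470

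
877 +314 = 1191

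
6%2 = 0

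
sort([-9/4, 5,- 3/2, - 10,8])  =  [ - 10, - 9/4, - 3/2,  5,  8]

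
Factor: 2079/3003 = 3^2*13^( - 1 ) = 9/13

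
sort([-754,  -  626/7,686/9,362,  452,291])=[ - 754,-626/7, 686/9,  291,  362, 452]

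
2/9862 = 1/4931 = 0.00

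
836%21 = 17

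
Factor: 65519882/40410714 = 3^( - 1) * 229^( - 1)*29411^(-1)*32759941^1 =32759941/20205357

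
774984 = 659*1176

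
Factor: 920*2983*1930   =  2^4*5^2*  19^1*23^1*157^1*193^1 = 5296614800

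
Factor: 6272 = 2^7*7^2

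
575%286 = 3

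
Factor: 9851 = 9851^1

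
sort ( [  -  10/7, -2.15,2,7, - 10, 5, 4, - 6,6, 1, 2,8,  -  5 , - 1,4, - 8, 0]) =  [ - 10,-8, - 6, - 5, - 2.15, - 10/7, -1 , 0,1, 2,2,4,4, 5, 6,7,8 ] 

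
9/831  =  3/277 =0.01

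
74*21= 1554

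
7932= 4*1983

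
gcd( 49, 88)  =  1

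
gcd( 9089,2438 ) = 1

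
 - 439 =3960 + -4399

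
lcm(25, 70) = 350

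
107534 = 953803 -846269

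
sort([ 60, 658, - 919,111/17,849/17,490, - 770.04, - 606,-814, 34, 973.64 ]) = [-919 ,  -  814, - 770.04,-606,111/17,34,849/17,60,490  ,  658, 973.64] 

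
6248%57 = 35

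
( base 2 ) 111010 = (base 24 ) 2A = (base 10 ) 58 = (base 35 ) 1N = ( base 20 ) 2I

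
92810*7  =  649670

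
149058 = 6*24843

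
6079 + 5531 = 11610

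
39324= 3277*12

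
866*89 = 77074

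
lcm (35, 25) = 175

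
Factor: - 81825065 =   -  5^1*7^1*2337859^1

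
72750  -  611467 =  - 538717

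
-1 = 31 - 32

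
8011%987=115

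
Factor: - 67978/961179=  - 2^1*3^( - 1 ) * 41^1 * 43^( - 1) * 829^1*7451^( - 1 ) 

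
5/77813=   5/77813 = 0.00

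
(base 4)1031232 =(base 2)1001101101110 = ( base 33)4io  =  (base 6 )35010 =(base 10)4974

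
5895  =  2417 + 3478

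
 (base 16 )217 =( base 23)106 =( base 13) 322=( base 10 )535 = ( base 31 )H8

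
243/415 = 243/415 = 0.59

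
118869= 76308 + 42561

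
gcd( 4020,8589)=3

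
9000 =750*12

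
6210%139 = 94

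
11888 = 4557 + 7331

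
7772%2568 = 68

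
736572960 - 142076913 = 594496047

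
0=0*161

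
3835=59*65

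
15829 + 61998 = 77827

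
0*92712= 0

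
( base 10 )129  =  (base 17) 7A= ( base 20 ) 69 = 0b10000001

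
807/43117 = 807/43117=0.02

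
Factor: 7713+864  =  8577 = 3^2*953^1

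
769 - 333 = 436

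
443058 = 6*73843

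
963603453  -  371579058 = 592024395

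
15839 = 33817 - 17978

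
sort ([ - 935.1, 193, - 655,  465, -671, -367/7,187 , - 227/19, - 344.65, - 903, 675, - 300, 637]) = [ - 935.1, - 903, - 671, - 655, - 344.65, - 300,  -  367/7, - 227/19,187,193, 465,637, 675]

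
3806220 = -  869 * (-4380)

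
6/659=6/659 = 0.01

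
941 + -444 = 497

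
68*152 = 10336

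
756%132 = 96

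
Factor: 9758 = 2^1*7^1*17^1*41^1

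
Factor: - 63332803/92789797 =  - 17^1 * 23^( - 1 )*47^( - 1) * 85837^( - 1)*3725459^1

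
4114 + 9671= 13785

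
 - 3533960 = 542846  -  4076806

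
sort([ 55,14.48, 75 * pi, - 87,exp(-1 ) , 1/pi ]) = [ - 87,1/pi , exp( - 1), 14.48, 55 , 75*pi ] 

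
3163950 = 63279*50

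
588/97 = 6+6/97  =  6.06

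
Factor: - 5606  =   - 2^1 * 2803^1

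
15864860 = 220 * 72113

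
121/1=121 = 121.00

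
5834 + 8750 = 14584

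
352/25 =352/25 = 14.08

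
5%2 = 1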